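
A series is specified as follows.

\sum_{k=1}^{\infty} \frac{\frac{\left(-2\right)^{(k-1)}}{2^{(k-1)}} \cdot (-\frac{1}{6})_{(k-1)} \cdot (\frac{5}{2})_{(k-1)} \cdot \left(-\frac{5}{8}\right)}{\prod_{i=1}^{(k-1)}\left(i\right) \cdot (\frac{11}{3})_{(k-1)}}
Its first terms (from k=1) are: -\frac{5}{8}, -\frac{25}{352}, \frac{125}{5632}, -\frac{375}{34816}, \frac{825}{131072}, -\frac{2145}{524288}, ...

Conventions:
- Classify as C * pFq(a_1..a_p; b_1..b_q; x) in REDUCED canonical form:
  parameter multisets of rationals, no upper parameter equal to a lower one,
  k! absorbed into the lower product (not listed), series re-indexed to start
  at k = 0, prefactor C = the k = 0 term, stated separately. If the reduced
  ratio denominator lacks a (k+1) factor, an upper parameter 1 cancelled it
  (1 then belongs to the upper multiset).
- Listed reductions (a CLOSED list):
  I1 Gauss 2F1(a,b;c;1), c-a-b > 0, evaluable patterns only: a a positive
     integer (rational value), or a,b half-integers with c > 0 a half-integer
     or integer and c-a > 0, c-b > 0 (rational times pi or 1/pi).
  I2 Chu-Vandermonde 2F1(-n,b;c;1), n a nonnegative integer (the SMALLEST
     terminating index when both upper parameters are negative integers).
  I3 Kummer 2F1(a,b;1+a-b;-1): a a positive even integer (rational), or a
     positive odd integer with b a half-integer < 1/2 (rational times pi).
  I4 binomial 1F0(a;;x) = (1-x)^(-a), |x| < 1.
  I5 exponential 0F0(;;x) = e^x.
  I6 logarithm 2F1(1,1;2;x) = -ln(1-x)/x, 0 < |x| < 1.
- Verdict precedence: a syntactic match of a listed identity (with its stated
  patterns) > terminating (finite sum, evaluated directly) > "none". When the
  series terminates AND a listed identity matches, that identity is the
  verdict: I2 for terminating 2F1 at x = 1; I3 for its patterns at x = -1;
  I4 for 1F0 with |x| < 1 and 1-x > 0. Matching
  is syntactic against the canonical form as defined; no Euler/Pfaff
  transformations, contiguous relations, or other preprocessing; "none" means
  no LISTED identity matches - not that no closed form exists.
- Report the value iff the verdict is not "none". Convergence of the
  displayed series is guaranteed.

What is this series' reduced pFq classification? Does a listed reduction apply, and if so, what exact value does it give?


At argument -1: a 2F1 with upper {-\frac{1}{6}, \frac{5}{2}}, lower {\frac{11}{3}}, scaled by C = -\frac{5}{8}. Verdict: none - this 2F1 at x = -1 matches no listed pattern, and upper {-\frac{1}{6}, \frac{5}{2}} holds no stopper.

Structural cue: t_0 = -\frac{5}{8} here, and the two k-th powers (C = -5/8) combine into one argument.
Consecutive-term ratio: r(k) = -1 * (k-\frac{1}{6}) (k+\frac{5}{2}) / [(k+\frac{11}{3}) (k+1)] - rational in k. x = -1; t_0 = -\frac{5}{8}; negate the roots.


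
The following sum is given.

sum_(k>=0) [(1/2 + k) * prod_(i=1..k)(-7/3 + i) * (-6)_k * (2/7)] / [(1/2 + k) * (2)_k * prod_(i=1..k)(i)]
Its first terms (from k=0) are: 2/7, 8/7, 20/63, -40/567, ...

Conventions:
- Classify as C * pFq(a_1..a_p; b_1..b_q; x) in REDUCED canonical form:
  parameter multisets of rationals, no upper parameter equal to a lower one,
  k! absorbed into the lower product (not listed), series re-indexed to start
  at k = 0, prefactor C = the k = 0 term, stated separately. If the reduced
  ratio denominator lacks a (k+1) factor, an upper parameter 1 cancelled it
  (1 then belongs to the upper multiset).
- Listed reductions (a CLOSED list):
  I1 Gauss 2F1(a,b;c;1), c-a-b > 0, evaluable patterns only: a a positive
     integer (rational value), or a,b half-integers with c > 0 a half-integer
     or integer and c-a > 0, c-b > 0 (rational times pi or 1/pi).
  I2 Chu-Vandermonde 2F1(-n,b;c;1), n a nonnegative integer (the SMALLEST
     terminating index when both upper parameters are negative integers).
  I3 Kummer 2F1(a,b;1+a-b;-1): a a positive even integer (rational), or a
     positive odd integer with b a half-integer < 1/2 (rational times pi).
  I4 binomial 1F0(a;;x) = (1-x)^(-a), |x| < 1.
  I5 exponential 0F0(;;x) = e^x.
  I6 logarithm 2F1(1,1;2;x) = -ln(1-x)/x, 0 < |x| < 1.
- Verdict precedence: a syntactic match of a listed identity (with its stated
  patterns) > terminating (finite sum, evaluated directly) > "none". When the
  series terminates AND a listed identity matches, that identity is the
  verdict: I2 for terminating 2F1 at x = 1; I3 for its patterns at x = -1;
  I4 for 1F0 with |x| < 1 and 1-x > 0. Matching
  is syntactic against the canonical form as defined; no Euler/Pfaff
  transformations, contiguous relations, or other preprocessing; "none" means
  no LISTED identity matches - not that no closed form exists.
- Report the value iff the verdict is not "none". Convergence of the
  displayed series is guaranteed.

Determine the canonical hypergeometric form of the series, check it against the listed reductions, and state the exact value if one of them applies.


First insight: t_0 = 2/7 here, and the product of the first k integers (C = 2/7) is k!.
Step ratio: r(k) = 1 * (k-6) (k-4/3) / [(k+2) (k+1)] - rational; roots negated = parameters, x = 1, C = 2/7.

x = 1 here; the reduced form reads 2F1, upper {-6, -4/3}, lower {2}, C = 2/7. Verdict: Vandermonde's identity (I2) fires (terminating 2F1 at x = 1 with n = 6, b = -4/3, c = 2). Exact value: 543400/321489.


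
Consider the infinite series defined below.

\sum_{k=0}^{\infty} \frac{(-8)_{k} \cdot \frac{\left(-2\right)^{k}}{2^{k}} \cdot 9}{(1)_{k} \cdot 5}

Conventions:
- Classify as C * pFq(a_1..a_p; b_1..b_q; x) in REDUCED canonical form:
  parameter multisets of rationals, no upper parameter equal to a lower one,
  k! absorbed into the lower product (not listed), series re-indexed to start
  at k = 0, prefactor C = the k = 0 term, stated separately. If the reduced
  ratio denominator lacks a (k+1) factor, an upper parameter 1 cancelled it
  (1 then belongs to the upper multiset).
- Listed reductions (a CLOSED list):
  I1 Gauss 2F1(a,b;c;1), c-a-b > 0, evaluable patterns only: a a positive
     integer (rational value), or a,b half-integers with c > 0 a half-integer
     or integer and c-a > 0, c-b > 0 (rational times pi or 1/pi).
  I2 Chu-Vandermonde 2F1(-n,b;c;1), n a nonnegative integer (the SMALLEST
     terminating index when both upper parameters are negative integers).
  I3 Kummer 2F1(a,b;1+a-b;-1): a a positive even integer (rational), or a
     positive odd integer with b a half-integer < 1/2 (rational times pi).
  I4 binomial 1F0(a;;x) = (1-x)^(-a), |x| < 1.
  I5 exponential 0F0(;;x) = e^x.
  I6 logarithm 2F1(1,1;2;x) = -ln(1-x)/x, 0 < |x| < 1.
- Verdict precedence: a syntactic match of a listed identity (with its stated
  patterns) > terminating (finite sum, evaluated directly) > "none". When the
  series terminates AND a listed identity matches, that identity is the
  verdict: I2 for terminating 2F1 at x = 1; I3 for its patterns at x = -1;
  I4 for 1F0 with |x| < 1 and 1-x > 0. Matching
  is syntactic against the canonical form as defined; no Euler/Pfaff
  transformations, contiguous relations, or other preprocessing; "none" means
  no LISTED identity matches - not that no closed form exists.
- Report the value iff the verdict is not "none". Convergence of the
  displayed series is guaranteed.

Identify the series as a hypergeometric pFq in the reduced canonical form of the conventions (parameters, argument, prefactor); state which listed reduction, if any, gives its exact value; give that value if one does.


Key observation: from the first term \frac{9}{5}: (1)_k (C = 9/5) is k! itself.
Term ratio: r(k) = -1 * (k-8) / [(k+1)] - rational in k. x = -1; t_0 = \frac{9}{5}; negate the roots.

Canonical form: C = \frac{9}{5} times 1F0 with upper {-8}, lower {-}, x = -1. Verdict: terminating - the sum ends at index 8 because -8 is a negative integer; exact evaluation follows. Hence: \frac{2304}{5}.


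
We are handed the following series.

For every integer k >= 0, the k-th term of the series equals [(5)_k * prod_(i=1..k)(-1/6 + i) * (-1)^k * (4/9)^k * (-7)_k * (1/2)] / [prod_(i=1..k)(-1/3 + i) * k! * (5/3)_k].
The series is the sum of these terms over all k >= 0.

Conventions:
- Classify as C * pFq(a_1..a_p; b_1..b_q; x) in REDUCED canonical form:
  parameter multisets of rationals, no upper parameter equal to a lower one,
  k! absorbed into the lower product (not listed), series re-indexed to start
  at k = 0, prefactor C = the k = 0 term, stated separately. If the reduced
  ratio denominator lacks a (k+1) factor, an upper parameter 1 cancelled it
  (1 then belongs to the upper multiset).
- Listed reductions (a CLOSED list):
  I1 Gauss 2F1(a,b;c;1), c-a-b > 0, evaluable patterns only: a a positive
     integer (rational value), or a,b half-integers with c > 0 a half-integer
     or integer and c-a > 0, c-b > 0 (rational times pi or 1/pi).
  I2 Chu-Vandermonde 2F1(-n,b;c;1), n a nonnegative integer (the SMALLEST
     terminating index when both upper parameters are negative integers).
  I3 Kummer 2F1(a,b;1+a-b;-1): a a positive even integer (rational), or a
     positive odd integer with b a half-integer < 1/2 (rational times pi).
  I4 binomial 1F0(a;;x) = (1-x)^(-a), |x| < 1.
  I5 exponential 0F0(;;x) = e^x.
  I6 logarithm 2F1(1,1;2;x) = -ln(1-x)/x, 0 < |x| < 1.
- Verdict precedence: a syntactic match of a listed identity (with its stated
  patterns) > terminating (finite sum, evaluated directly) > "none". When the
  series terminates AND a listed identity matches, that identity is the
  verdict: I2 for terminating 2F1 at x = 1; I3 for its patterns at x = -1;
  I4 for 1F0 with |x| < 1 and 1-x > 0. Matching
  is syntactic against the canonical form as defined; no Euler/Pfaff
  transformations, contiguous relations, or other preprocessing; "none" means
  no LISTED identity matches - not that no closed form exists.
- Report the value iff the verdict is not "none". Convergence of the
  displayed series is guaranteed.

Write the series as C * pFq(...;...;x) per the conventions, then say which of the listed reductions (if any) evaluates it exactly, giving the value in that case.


Structural cue: from the first term 1/2: the running product (C = 1/2) telescopes to a rising factorial.
Ratio: r(k) = (-4/9) * (k-7) (k+5/6) (k+5) / [(k+2/3) (k+5/3) (k+1)] ; factor over Q: parameters, x = (-4/9), and C = 1/2.

Canonical form: C = 1/2 times 3F2 with upper {-7, 5/6, 5}, lower {2/3, 5/3}, x = -4/9. Verdict: terminating at k = 7: the factor (-7)_k kills every later term; summing the 8 survivors is exact. Sum: 21855167/242352.


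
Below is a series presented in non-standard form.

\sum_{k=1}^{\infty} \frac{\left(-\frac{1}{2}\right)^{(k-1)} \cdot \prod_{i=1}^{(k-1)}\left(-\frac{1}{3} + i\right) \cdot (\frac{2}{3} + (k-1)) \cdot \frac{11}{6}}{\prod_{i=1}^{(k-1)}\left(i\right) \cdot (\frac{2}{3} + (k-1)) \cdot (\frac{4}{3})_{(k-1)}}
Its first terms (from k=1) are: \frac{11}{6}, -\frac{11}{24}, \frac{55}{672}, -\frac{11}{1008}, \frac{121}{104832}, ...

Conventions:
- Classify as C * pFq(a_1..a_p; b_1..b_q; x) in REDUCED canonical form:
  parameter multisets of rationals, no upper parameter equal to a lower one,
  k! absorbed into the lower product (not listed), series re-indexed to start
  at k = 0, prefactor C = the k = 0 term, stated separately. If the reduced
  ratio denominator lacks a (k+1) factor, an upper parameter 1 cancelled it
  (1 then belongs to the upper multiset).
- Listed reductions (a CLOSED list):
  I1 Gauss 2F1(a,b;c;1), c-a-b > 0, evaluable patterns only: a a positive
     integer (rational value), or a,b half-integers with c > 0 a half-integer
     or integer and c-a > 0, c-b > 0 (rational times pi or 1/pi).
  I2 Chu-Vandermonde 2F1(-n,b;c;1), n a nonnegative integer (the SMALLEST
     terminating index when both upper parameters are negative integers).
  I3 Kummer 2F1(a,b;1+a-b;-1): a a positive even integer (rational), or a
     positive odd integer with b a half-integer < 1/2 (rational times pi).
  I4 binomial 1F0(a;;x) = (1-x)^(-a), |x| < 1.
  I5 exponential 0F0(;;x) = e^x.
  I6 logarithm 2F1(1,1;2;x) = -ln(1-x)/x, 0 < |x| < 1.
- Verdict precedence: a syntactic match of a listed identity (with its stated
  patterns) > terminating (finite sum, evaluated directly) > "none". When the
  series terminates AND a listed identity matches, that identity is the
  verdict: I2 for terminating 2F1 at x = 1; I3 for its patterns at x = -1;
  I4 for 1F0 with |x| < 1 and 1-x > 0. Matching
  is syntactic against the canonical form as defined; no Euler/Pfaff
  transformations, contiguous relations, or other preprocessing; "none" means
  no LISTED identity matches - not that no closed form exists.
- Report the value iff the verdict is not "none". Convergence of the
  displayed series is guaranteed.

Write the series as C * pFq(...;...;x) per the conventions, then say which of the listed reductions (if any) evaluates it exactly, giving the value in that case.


At argument -\frac{1}{2}: a 1F1 with upper {\frac{2}{3}}, lower {\frac{4}{3}}, scaled by C = \frac{11}{6}. Verdict: none here - no I1-I6 shape fits x = -\frac{1}{2} with lower {\frac{4}{3}}.

The tell: x = -\frac{1}{2} and the running product (prefactor 11/6) telescopes to a rising factorial.
Consecutive-term ratio: r(k) = -\frac{1}{2} * (k+\frac{2}{3}) / [(k+\frac{4}{3}) (k+1)] - poly over poly, x = -\frac{1}{2} from leading terms; C = \frac{11}{6} at k = 0.


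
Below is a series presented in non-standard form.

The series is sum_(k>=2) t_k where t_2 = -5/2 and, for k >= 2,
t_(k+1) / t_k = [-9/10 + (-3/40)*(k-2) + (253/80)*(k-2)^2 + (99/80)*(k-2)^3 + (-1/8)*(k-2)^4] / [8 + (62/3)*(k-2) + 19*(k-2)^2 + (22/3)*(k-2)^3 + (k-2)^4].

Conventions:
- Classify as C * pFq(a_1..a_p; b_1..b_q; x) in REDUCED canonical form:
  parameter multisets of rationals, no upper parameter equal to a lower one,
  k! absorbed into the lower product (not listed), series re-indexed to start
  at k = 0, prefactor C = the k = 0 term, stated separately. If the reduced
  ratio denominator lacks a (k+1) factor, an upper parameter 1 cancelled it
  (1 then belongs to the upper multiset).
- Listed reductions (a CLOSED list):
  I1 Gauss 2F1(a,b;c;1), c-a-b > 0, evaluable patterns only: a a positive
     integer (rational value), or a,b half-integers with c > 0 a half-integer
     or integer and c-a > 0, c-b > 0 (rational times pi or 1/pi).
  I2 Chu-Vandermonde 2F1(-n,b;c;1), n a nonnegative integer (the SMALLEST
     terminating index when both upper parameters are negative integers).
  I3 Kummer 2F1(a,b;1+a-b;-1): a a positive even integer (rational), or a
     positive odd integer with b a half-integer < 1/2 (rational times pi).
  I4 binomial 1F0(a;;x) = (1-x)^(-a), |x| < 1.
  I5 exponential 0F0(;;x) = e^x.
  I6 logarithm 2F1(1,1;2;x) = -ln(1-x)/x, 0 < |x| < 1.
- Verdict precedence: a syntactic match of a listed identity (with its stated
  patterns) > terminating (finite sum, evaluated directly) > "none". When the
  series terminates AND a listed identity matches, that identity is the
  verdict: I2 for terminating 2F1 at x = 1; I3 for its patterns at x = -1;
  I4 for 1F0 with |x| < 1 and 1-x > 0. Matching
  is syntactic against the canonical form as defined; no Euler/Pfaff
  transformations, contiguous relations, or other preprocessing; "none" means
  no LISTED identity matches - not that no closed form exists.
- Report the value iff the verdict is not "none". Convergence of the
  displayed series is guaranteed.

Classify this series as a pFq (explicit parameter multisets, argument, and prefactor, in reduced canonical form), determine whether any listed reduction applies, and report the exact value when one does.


Prefactor -5/2, argument -1/8: 3F2 with upper {-12, -1/2, 3/5} over lower {4/3, 3}. Verdict: terminating - no listed pattern fits, but -12 in the upper list cuts the series at k = 12; direct evaluation. Hence: -590519480893949108057897239733521/268370557326170521600000000000000.

Key observation: x = (-1/8) and factor the ratio over Q (C = -5/2, x = -1/8): negated roots = parameters.
Term ratio: r(k) = (-1/8) * (k-12) (k-1/2) (k+3/5) / [(k+4/3) (k+3) (k+1)] ; factor over Q: parameters, x = (-1/8), and C = -5/2.


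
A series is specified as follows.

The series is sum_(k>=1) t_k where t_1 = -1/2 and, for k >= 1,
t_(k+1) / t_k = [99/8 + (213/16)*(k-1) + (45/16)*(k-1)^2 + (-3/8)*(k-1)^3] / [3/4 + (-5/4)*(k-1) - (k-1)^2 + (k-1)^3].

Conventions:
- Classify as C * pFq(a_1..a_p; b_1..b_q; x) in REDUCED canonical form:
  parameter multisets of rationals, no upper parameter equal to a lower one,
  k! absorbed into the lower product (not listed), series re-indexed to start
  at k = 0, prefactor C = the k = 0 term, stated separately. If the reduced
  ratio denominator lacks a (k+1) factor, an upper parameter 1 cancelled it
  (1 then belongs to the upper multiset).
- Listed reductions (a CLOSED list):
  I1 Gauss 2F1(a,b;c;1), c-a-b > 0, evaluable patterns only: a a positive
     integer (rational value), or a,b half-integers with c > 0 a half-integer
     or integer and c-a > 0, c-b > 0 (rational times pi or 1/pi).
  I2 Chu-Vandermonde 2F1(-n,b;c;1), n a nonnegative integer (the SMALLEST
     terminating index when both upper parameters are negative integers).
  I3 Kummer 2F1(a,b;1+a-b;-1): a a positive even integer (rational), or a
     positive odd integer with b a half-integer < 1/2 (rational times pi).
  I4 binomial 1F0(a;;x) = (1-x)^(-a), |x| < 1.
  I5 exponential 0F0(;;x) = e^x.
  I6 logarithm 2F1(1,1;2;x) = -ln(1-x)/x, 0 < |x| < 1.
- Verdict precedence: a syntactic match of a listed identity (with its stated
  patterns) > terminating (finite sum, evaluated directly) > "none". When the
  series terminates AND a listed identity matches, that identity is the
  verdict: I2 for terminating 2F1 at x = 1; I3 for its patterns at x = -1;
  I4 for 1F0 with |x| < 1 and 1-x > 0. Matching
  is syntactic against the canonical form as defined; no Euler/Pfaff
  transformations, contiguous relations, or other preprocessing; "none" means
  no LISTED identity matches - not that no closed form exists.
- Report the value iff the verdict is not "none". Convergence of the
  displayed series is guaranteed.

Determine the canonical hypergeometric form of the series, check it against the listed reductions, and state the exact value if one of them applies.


This is -1/2 * 3F2(-11, 3/2, 2; -3/2, -1/2; -3/8) in reduced canonical form. Verdict: terminating - upper parameter -11 makes this a finite sum (last index 11), evaluated exactly. Sum: 148170292375/452608.

The tell: t_0 being -1/2, the expanded ratio factors over Q; prefactor -1/2, roots give parameters.
Ratio: r(k) = (-3/8) * (k-11) (k+3/2) (k+2) / [(k-3/2) (k-1/2) (k+1)] - rational; roots negated = parameters, x = (-3/8), C = -1/2.


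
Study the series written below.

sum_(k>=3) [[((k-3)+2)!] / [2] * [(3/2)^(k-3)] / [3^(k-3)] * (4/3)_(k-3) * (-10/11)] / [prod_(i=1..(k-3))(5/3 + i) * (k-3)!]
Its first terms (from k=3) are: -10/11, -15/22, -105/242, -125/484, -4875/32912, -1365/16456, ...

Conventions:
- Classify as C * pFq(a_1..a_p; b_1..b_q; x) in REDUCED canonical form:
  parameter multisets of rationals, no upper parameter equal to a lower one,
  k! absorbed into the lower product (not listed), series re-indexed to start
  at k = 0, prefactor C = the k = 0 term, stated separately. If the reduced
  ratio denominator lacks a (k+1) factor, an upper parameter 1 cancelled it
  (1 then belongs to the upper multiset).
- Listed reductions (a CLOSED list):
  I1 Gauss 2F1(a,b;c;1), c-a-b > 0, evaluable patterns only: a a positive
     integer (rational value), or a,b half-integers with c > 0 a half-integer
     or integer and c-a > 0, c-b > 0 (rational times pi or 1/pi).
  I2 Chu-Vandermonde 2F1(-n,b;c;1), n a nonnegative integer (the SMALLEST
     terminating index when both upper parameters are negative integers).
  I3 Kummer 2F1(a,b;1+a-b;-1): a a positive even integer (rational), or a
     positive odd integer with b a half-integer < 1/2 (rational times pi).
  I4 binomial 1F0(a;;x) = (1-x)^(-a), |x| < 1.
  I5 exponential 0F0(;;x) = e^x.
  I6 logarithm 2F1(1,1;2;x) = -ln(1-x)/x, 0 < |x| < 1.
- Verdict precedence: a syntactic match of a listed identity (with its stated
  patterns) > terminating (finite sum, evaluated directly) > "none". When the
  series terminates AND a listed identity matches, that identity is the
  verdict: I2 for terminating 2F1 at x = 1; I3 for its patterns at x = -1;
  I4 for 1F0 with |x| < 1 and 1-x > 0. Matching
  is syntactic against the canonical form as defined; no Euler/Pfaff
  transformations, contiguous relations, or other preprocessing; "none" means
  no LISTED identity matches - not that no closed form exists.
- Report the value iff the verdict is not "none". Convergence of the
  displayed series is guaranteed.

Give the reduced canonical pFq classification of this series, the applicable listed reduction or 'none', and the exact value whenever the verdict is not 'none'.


Classification (C = -10/11): 2F1 with upper {4/3, 3}, lower {8/3}, argument x = 1/2. Verdict: none (x = 1/2): each listed identity misses the multisets {4/3, 3} ; {8/3}.

Structural cue: x = (1/2) and the lower running product (C = -10/11) is a rising factorial.
Consecutive-term ratio: r(k) = (1/2) * (k+4/3) (k+3) / [(k+8/3) (k+1)] - poly over poly, x = (1/2) from leading terms; C = -10/11 at k = 0.


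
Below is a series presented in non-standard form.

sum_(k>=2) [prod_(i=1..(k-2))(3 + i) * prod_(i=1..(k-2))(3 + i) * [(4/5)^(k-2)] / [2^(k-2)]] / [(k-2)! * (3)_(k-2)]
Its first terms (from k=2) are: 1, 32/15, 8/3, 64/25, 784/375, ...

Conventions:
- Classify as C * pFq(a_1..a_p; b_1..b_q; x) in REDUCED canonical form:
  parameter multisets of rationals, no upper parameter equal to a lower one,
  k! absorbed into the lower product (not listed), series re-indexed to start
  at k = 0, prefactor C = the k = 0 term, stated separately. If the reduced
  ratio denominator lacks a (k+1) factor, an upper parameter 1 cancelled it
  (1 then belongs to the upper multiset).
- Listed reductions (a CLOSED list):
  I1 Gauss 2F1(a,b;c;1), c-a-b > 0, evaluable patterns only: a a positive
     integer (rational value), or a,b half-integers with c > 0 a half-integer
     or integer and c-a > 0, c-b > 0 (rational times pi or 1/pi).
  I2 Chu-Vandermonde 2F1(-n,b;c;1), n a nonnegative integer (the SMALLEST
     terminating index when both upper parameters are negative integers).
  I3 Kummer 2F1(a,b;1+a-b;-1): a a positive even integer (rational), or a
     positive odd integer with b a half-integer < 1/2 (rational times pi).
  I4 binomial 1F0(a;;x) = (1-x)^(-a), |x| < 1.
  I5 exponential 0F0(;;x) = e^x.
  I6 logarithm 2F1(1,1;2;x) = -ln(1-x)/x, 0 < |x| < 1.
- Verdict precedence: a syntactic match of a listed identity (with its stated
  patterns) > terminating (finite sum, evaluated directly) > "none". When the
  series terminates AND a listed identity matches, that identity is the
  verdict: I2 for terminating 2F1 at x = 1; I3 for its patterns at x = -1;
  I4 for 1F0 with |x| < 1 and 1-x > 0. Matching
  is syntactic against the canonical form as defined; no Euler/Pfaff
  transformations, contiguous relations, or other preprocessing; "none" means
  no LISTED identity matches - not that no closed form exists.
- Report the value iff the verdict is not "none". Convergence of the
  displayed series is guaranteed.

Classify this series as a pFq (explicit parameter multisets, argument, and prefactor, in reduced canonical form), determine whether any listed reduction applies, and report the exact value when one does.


Structural cue: with t_0 = 1, the two k-th powers (prefactor 1) combine into one argument.
Term ratio: r(k) = (2/5) * (k+4) (k+4) / [(k+3) (k+1)] - rational in k. x = (2/5); t_0 = 1; negate the roots.

This is 1 * 2F1(4, 4; 3; 2/5) in reduced canonical form. Verdict: none - at argument 2/5 the multisets {4, 4} ; {3} match no listed identity.


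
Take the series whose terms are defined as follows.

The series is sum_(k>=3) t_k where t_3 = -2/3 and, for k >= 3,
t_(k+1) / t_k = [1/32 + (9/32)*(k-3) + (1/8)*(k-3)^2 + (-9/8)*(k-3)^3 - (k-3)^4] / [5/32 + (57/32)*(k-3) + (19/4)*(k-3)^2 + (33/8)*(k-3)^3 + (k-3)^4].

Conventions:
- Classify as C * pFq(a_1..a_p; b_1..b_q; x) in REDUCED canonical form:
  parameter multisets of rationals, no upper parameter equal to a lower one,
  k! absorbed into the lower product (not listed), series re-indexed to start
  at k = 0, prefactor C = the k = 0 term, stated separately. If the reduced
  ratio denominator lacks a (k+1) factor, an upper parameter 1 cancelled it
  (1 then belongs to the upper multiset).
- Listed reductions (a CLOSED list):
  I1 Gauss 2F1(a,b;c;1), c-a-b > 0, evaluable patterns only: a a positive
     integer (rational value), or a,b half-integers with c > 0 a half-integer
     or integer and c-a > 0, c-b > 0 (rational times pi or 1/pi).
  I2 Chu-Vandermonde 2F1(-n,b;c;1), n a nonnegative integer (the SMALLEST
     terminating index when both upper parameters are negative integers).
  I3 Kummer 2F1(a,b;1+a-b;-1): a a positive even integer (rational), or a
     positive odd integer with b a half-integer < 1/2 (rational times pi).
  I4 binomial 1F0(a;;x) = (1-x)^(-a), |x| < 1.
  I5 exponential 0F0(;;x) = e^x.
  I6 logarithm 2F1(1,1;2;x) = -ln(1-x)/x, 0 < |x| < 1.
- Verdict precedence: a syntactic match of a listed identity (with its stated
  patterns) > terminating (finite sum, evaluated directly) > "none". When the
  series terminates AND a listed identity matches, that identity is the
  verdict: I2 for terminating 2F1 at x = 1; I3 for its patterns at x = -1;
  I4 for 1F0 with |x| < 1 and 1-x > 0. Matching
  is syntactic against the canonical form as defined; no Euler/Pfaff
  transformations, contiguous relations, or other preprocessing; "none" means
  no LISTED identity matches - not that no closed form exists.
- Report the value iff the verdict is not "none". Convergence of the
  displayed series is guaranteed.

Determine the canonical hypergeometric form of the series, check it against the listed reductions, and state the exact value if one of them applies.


Canonical form: C = -2/3 times 2F1 with upper {-1/2, 1}, lower {5/2}, x = -1. Verdict (x = -1): Kummer (I3) applies (x = -1; c = 5/2 equals 1+a-b for upper {-1/2, 1}: listed pattern). Sum: (-1/4) * pi.

Key observation: t_0 being -2/3, the parameter 1/8 appears in both the upper and lower lists and cancels (alongside the other common factor).
Ratio: r(k) = (-1) * (k-1/2) (k+1) / [(k+5/2) (k+1)] - rational in k. x = (-1); t_0 = -2/3; negate the roots.


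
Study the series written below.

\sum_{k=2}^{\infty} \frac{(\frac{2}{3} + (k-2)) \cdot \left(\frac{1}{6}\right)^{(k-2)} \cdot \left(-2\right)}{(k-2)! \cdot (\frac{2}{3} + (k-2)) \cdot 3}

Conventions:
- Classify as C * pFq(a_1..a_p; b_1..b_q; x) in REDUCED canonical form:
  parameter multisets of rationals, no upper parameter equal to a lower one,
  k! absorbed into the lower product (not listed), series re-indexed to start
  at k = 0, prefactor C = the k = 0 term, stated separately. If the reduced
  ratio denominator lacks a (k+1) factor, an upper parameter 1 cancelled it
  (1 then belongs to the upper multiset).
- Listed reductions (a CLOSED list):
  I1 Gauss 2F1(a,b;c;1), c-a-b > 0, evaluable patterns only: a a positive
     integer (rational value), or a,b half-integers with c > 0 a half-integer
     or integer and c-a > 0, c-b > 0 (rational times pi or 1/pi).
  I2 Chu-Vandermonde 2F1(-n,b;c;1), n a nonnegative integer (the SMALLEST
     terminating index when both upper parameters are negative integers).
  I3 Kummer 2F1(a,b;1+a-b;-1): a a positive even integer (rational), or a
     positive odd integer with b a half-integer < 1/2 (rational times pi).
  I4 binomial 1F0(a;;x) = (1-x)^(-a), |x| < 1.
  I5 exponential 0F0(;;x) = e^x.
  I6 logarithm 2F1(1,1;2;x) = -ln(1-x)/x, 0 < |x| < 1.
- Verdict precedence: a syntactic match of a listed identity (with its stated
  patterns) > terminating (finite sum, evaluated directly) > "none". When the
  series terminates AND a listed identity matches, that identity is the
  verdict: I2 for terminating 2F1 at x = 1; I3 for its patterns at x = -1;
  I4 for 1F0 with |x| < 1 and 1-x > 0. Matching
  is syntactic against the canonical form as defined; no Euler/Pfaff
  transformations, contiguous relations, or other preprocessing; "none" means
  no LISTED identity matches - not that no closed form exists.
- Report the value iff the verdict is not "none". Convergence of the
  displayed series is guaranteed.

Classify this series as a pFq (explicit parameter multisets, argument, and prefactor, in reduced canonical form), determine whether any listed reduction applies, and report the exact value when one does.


With C = -\frac{2}{3}: the canonical form is 0F0(-; -; \frac{1}{6}). Verdict: the exponential series (I5) applies (the 0F0 exponential series at x = \frac{1}{6}). Its exact value is \left(-\frac{2}{3}\right) \cdot e^{\frac{1}{6}}.

Structural cue: with t_0 = -\frac{2}{3}, the constant factors (prefactor -2/3) combine into one prefactor.
Step ratio: r(k) = \frac{1}{6} * 1 / [(k+1)] - rational in k, leading ratio \frac{1}{6}; with t_0 = -\frac{2}{3}, classification follows.


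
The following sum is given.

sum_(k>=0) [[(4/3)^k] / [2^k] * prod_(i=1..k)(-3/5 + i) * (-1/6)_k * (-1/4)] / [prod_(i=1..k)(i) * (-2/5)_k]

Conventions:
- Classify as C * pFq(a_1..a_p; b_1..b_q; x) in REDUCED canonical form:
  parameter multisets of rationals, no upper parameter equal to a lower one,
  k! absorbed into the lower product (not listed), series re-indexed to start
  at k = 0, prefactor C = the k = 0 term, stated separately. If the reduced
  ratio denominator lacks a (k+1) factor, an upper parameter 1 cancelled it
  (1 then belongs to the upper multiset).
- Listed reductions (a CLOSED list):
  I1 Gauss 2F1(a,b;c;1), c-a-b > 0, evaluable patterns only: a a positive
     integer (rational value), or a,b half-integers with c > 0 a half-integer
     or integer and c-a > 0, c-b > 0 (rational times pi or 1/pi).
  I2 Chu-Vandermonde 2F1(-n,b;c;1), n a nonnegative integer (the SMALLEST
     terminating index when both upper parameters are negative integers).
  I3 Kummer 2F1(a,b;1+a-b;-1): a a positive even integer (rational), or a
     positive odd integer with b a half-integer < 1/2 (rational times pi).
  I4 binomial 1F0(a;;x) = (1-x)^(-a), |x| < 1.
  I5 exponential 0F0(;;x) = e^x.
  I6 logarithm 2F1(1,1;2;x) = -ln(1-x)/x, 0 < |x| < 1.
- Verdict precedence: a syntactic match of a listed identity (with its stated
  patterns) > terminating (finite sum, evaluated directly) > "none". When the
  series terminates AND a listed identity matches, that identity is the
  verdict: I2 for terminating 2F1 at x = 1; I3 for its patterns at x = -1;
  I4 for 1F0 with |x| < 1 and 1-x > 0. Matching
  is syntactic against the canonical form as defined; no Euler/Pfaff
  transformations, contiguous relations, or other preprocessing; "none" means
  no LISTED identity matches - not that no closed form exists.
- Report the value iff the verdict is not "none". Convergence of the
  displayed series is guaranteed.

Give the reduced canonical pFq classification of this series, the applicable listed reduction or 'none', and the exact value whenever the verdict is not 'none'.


At argument 2/3: a 2F1 with upper {-1/6, 2/5}, lower {-2/5}, scaled by C = -1/4. Verdict: none (x = 2/3): each listed identity misses the multisets {-1/6, 2/5} ; {-2/5}.

Structural cue: with t_0 = -1/4, the running product (C = -1/4, x = 2/3) telescopes to a rising factorial.
Term ratio: r(k) = (2/3) * (k-1/6) (k+2/5) / [(k-2/5) (k+1)] ; factor over Q: parameters, x = (2/3), and C = -1/4.


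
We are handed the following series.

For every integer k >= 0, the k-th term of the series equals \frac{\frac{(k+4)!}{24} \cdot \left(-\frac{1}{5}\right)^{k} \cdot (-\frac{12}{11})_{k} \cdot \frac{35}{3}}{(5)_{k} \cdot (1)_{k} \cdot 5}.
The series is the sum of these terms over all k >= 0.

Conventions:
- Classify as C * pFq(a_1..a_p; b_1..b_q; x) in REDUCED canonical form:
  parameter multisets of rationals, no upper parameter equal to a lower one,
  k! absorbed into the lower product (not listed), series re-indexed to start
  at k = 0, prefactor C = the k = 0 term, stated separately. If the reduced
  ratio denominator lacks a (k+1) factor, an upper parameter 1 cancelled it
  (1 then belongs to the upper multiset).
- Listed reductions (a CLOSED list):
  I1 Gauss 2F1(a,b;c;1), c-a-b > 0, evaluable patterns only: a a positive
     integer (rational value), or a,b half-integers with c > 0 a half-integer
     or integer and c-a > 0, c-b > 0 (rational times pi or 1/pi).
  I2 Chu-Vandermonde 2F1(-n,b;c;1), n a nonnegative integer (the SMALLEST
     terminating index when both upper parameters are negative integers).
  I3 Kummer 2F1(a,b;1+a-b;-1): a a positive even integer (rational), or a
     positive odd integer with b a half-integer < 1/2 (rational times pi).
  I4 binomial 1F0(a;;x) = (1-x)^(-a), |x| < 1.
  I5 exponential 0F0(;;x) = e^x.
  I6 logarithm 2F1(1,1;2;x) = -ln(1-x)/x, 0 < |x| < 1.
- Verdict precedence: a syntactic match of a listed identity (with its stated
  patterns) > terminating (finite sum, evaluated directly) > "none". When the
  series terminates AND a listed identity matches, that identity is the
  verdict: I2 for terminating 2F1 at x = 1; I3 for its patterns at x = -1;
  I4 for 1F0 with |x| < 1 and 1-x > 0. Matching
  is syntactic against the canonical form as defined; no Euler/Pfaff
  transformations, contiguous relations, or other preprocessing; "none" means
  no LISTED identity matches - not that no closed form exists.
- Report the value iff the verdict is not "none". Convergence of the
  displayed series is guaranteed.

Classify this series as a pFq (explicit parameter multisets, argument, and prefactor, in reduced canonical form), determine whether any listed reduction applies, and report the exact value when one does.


Canonical form: C = \frac{7}{3} times 1F0 with upper {-\frac{12}{11}}, lower {-}, x = -\frac{1}{5}. Verdict at x = -\frac{1}{5}: binomial (I4) matches (the 1F0 binomial series: exponent 12/11, x = -\frac{1}{5}). Sum: \frac{7}{3} \cdot \left(\frac{6}{5}\right)^{\frac{12}{11}}.

Structural cue: t_0 being \frac{7}{3}, the factorial ratio (C = 7/3, x = -1/5) (k+a-1)!/(a-1)! is a rising factorial (a)_k.
Term ratio: r(k) = -\frac{1}{5} * (k-\frac{12}{11}) / [(k+1)] ; factor over Q: parameters, x = -\frac{1}{5}, and C = \frac{7}{3}.


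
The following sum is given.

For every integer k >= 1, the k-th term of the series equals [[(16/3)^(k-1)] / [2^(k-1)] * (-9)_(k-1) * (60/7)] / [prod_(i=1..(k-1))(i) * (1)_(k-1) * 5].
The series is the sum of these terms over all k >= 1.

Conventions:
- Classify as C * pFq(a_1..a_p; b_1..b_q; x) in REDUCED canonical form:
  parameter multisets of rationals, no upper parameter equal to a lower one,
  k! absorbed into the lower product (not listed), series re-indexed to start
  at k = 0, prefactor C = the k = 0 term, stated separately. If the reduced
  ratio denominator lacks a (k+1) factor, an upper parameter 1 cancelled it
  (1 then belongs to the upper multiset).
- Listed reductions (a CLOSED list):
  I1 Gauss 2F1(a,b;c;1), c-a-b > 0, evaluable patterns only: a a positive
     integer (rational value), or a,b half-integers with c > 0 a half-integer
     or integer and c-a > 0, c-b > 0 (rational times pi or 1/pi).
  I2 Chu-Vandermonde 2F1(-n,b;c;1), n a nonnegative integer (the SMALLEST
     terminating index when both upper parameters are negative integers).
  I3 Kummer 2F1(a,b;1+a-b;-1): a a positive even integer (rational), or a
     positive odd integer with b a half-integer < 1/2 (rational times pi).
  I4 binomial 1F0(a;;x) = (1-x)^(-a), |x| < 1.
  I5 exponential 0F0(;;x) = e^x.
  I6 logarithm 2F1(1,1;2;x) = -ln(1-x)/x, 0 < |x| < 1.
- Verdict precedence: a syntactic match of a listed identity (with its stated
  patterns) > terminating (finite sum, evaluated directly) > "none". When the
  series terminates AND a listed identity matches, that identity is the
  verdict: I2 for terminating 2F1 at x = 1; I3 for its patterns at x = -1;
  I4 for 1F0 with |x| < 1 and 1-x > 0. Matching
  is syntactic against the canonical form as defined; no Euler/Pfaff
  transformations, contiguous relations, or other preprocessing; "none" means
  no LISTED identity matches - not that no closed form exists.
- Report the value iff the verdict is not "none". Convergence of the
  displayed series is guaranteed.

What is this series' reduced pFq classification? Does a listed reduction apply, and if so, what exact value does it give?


Key step: x = (8/3) and the constant factors (prefactor 12/7) combine into one prefactor.
Step ratio: r(k) = (8/3) * (k-9) / [(k+1) (k+1)] - rational in k, leading ratio (8/3); with t_0 = 12/7, classification follows.

At argument 8/3: a 1F1 with upper {-9}, lower {1}, scaled by C = 12/7. Verdict: terminating - no listed pattern fits, but -9 in the upper list cuts the series at k = 9; direct evaluation. Its exact value is -5962196/3720087.


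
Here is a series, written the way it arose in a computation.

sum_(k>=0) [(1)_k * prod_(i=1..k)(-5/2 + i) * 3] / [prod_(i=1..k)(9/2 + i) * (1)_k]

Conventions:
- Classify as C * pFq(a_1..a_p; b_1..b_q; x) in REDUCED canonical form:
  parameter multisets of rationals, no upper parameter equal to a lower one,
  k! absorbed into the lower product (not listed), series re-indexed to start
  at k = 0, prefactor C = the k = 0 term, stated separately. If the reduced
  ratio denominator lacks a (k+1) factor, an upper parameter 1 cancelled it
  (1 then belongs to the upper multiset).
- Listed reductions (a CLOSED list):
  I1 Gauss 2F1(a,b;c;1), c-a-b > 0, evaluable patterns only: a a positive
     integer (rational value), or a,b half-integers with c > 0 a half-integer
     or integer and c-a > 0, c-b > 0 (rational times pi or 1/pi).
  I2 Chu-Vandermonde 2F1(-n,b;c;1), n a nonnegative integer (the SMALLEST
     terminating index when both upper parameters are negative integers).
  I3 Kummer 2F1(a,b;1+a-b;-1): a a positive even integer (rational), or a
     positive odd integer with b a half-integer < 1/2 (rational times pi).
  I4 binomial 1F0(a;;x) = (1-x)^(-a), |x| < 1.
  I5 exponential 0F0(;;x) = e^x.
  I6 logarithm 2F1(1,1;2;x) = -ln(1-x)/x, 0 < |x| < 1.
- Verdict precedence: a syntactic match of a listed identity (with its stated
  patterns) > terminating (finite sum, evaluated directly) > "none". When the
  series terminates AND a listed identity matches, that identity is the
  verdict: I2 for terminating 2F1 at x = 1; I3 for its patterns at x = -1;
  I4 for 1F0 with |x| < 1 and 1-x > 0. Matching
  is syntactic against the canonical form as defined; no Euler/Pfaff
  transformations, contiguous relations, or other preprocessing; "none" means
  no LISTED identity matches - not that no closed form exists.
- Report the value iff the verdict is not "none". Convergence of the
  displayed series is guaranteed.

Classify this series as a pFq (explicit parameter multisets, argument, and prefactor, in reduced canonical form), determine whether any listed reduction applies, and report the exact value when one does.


Classification (C = 3): 2F1 with upper {-3/2, 1}, lower {11/2}, argument x = 1. Verdict: the Gauss summation I1 fires (x = 1: the Gamma ratio telescopes since c-a-b = 6 > 0 and a = 1 in Z>0). Sum: 9/4.

First insight: from the first term 3: the running product (prefactor 3) telescopes to a rising factorial.
Step ratio: r(k) = 1 * (k-3/2) (k+1) / [(k+11/2) (k+1)] - rational; roots negated = parameters, x = 1, C = 3.


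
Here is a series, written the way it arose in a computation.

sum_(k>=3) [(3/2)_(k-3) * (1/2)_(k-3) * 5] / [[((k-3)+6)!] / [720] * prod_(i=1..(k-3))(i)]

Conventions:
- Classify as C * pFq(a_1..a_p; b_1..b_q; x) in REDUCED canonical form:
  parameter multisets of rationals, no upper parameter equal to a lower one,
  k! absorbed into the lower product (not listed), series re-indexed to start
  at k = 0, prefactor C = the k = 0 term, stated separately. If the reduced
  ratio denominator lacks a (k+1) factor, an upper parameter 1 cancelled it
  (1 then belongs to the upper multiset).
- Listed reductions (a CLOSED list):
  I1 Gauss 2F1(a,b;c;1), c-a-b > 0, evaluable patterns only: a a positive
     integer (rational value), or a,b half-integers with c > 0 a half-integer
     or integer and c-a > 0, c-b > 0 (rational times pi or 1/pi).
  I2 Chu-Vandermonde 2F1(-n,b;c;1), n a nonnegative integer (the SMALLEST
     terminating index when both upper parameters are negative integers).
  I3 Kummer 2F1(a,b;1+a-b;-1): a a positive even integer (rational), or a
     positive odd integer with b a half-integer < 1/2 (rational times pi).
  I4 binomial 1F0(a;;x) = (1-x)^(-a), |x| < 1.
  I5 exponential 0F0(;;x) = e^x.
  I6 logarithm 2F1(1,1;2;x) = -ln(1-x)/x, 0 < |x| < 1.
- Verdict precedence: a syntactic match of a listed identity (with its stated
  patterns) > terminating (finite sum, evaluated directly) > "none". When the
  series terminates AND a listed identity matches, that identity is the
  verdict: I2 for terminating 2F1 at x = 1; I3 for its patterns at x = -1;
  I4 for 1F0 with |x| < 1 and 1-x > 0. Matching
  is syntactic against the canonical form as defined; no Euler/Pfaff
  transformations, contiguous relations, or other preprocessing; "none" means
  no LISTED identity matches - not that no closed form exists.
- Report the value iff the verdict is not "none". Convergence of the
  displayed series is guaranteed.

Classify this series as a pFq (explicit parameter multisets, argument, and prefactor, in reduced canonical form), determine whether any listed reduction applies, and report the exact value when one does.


With C = 5: the canonical form is 2F1(1/2, 3/2; 7; 1). Verdict: the half-integer Gauss pattern (I1) matches (x = 1; upper {1/2, 3/2} half-integers, c = 7 in the evaluable pattern). Exact value: (262144/14553) / pi.

Key observation: with t_0 = 5, the product of the first k integers (C = 5, x = 1) is k!.
Adjacent-term ratio: r(k) = 1 * (k+1/2) (k+3/2) / [(k+7) (k+1)] - poly over poly, x = 1 from leading terms; C = 5 at k = 0.
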